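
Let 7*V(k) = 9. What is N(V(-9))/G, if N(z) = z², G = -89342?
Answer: -81/4377758 ≈ -1.8503e-5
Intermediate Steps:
V(k) = 9/7 (V(k) = (⅐)*9 = 9/7)
N(V(-9))/G = (9/7)²/(-89342) = (81/49)*(-1/89342) = -81/4377758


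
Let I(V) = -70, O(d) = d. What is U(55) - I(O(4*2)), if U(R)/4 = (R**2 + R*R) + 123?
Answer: 24762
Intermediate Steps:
U(R) = 492 + 8*R**2 (U(R) = 4*((R**2 + R*R) + 123) = 4*((R**2 + R**2) + 123) = 4*(2*R**2 + 123) = 4*(123 + 2*R**2) = 492 + 8*R**2)
U(55) - I(O(4*2)) = (492 + 8*55**2) - 1*(-70) = (492 + 8*3025) + 70 = (492 + 24200) + 70 = 24692 + 70 = 24762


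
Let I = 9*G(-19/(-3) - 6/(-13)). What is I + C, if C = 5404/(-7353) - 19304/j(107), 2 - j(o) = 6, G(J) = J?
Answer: 467087897/95589 ≈ 4886.4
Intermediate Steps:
j(o) = -4 (j(o) = 2 - 1*6 = 2 - 6 = -4)
C = 35480174/7353 (C = 5404/(-7353) - 19304/(-4) = 5404*(-1/7353) - 19304*(-¼) = -5404/7353 + 4826 = 35480174/7353 ≈ 4825.3)
I = 795/13 (I = 9*(-19/(-3) - 6/(-13)) = 9*(-19*(-⅓) - 6*(-1/13)) = 9*(19/3 + 6/13) = 9*(265/39) = 795/13 ≈ 61.154)
I + C = 795/13 + 35480174/7353 = 467087897/95589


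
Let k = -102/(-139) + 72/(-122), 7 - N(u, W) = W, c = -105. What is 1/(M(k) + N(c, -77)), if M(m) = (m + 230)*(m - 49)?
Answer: -71893441/802329284120 ≈ -8.9606e-5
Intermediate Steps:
N(u, W) = 7 - W
k = 1218/8479 (k = -102*(-1/139) + 72*(-1/122) = 102/139 - 36/61 = 1218/8479 ≈ 0.14365)
M(m) = (-49 + m)*(230 + m) (M(m) = (230 + m)*(-49 + m) = (-49 + m)*(230 + m))
1/(M(k) + N(c, -77)) = 1/((-11270 + (1218/8479)² + 181*(1218/8479)) + (7 - 1*(-77))) = 1/((-11270 + 1483524/71893441 + 220458/8479) + (7 + 77)) = 1/(-808368333164/71893441 + 84) = 1/(-802329284120/71893441) = -71893441/802329284120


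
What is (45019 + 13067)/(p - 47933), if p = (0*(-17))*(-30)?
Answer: -58086/47933 ≈ -1.2118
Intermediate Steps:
p = 0 (p = 0*(-30) = 0)
(45019 + 13067)/(p - 47933) = (45019 + 13067)/(0 - 47933) = 58086/(-47933) = 58086*(-1/47933) = -58086/47933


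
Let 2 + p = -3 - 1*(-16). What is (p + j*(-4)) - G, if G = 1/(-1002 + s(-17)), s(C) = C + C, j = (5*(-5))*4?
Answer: 425797/1036 ≈ 411.00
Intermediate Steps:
j = -100 (j = -25*4 = -100)
s(C) = 2*C
G = -1/1036 (G = 1/(-1002 + 2*(-17)) = 1/(-1002 - 34) = 1/(-1036) = -1/1036 ≈ -0.00096525)
p = 11 (p = -2 + (-3 - 1*(-16)) = -2 + (-3 + 16) = -2 + 13 = 11)
(p + j*(-4)) - G = (11 - 100*(-4)) - 1*(-1/1036) = (11 + 400) + 1/1036 = 411 + 1/1036 = 425797/1036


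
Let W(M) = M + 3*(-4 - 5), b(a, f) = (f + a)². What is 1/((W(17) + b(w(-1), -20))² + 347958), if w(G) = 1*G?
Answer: 1/533719 ≈ 1.8736e-6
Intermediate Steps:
w(G) = G
b(a, f) = (a + f)²
W(M) = -27 + M (W(M) = M + 3*(-9) = M - 27 = -27 + M)
1/((W(17) + b(w(-1), -20))² + 347958) = 1/(((-27 + 17) + (-1 - 20)²)² + 347958) = 1/((-10 + (-21)²)² + 347958) = 1/((-10 + 441)² + 347958) = 1/(431² + 347958) = 1/(185761 + 347958) = 1/533719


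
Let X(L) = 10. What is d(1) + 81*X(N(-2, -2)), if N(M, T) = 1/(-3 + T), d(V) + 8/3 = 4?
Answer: 2434/3 ≈ 811.33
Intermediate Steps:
d(V) = 4/3 (d(V) = -8/3 + 4 = 4/3)
d(1) + 81*X(N(-2, -2)) = 4/3 + 81*10 = 4/3 + 810 = 2434/3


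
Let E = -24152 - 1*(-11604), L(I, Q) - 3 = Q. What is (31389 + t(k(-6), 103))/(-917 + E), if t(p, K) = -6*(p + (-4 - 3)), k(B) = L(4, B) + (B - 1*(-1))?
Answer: -31479/13465 ≈ -2.3378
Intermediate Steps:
L(I, Q) = 3 + Q
k(B) = 4 + 2*B (k(B) = (3 + B) + (B - 1*(-1)) = (3 + B) + (B + 1) = (3 + B) + (1 + B) = 4 + 2*B)
E = -12548 (E = -24152 + 11604 = -12548)
t(p, K) = 42 - 6*p (t(p, K) = -6*(p - 7) = -6*(-7 + p) = 42 - 6*p)
(31389 + t(k(-6), 103))/(-917 + E) = (31389 + (42 - 6*(4 + 2*(-6))))/(-917 - 12548) = (31389 + (42 - 6*(4 - 12)))/(-13465) = (31389 + (42 - 6*(-8)))*(-1/13465) = (31389 + (42 + 48))*(-1/13465) = (31389 + 90)*(-1/13465) = 31479*(-1/13465) = -31479/13465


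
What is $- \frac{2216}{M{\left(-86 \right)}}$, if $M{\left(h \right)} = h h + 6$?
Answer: $- \frac{1108}{3701} \approx -0.29938$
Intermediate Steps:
$M{\left(h \right)} = 6 + h^{2}$ ($M{\left(h \right)} = h^{2} + 6 = 6 + h^{2}$)
$- \frac{2216}{M{\left(-86 \right)}} = - \frac{2216}{6 + \left(-86\right)^{2}} = - \frac{2216}{6 + 7396} = - \frac{2216}{7402} = \left(-2216\right) \frac{1}{7402} = - \frac{1108}{3701}$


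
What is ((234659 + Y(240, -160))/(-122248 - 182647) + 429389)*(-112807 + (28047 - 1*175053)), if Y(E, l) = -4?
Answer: -6802856528663700/60979 ≈ -1.1156e+11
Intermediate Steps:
((234659 + Y(240, -160))/(-122248 - 182647) + 429389)*(-112807 + (28047 - 1*175053)) = ((234659 - 4)/(-122248 - 182647) + 429389)*(-112807 + (28047 - 1*175053)) = (234655/(-304895) + 429389)*(-112807 + (28047 - 175053)) = (234655*(-1/304895) + 429389)*(-112807 - 147006) = (-46931/60979 + 429389)*(-259813) = (26183664900/60979)*(-259813) = -6802856528663700/60979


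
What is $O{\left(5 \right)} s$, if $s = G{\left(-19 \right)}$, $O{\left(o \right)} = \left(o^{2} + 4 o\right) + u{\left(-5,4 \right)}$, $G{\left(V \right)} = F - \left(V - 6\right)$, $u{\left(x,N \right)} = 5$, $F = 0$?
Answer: $1250$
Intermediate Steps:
$G{\left(V \right)} = 6 - V$ ($G{\left(V \right)} = 0 - \left(V - 6\right) = 0 - \left(-6 + V\right) = 6 - V$)
$O{\left(o \right)} = 5 + o^{2} + 4 o$ ($O{\left(o \right)} = \left(o^{2} + 4 o\right) + 5 = 5 + o^{2} + 4 o$)
$s = 25$ ($s = 6 - -19 = 6 + 19 = 25$)
$O{\left(5 \right)} s = \left(5 + 5^{2} + 4 \cdot 5\right) 25 = \left(5 + 25 + 20\right) 25 = 50 \cdot 25 = 1250$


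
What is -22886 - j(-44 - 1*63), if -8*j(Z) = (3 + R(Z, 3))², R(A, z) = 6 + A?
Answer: -43371/2 ≈ -21686.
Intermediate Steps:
j(Z) = -(9 + Z)²/8 (j(Z) = -(3 + (6 + Z))²/8 = -(9 + Z)²/8)
-22886 - j(-44 - 1*63) = -22886 - (-1)*(9 + (-44 - 1*63))²/8 = -22886 - (-1)*(9 + (-44 - 63))²/8 = -22886 - (-1)*(9 - 107)²/8 = -22886 - (-1)*(-98)²/8 = -22886 - (-1)*9604/8 = -22886 - 1*(-2401/2) = -22886 + 2401/2 = -43371/2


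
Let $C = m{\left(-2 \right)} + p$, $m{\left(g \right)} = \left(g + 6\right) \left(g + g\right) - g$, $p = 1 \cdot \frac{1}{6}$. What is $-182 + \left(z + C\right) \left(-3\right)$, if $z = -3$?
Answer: $- \frac{263}{2} \approx -131.5$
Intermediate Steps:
$p = \frac{1}{6}$ ($p = 1 \cdot \frac{1}{6} = \frac{1}{6} \approx 0.16667$)
$m{\left(g \right)} = - g + 2 g \left(6 + g\right)$ ($m{\left(g \right)} = \left(6 + g\right) 2 g - g = 2 g \left(6 + g\right) - g = - g + 2 g \left(6 + g\right)$)
$C = - \frac{83}{6}$ ($C = - 2 \left(11 + 2 \left(-2\right)\right) + \frac{1}{6} = - 2 \left(11 - 4\right) + \frac{1}{6} = \left(-2\right) 7 + \frac{1}{6} = -14 + \frac{1}{6} = - \frac{83}{6} \approx -13.833$)
$-182 + \left(z + C\right) \left(-3\right) = -182 + \left(-3 - \frac{83}{6}\right) \left(-3\right) = -182 - - \frac{101}{2} = -182 + \frac{101}{2} = - \frac{263}{2}$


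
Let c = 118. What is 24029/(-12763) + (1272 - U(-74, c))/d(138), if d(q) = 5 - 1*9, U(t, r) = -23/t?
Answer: -1208174699/3777848 ≈ -319.81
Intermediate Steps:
d(q) = -4 (d(q) = 5 - 9 = -4)
24029/(-12763) + (1272 - U(-74, c))/d(138) = 24029/(-12763) + (1272 - (-23)/(-74))/(-4) = 24029*(-1/12763) + (1272 - (-23)*(-1)/74)*(-¼) = -24029/12763 + (1272 - 1*23/74)*(-¼) = -24029/12763 + (1272 - 23/74)*(-¼) = -24029/12763 + (94105/74)*(-¼) = -24029/12763 - 94105/296 = -1208174699/3777848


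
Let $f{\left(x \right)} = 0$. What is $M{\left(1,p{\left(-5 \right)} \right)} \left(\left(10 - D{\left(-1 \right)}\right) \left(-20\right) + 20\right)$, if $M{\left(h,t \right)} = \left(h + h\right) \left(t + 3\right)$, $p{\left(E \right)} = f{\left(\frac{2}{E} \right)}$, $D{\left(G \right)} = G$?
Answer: $-1200$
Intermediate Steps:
$p{\left(E \right)} = 0$
$M{\left(h,t \right)} = 2 h \left(3 + t\right)$
$M{\left(1,p{\left(-5 \right)} \right)} \left(\left(10 - D{\left(-1 \right)}\right) \left(-20\right) + 20\right) = 2 \cdot 1 \left(3 + 0\right) \left(\left(10 - -1\right) \left(-20\right) + 20\right) = 2 \cdot 1 \cdot 3 \left(\left(10 + 1\right) \left(-20\right) + 20\right) = 6 \left(11 \left(-20\right) + 20\right) = 6 \left(-220 + 20\right) = 6 \left(-200\right) = -1200$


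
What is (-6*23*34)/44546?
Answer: -2346/22273 ≈ -0.10533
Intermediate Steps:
(-6*23*34)/44546 = -138*34*(1/44546) = -4692*1/44546 = -2346/22273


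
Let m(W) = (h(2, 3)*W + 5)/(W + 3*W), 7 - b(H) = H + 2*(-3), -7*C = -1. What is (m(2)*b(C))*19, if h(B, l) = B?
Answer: 7695/28 ≈ 274.82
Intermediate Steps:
C = 1/7 (C = -1/7*(-1) = 1/7 ≈ 0.14286)
b(H) = 13 - H (b(H) = 7 - (H + 2*(-3)) = 7 - (H - 6) = 7 - (-6 + H) = 7 + (6 - H) = 13 - H)
m(W) = (5 + 2*W)/(4*W) (m(W) = (2*W + 5)/(W + 3*W) = (5 + 2*W)/((4*W)) = (5 + 2*W)*(1/(4*W)) = (5 + 2*W)/(4*W))
(m(2)*b(C))*19 = (((1/4)*(5 + 2*2)/2)*(13 - 1*1/7))*19 = (((1/4)*(1/2)*(5 + 4))*(13 - 1/7))*19 = (((1/4)*(1/2)*9)*(90/7))*19 = ((9/8)*(90/7))*19 = (405/28)*19 = 7695/28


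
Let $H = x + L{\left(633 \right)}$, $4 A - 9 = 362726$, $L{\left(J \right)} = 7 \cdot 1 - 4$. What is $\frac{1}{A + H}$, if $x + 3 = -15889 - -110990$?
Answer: $\frac{4}{743139} \approx 5.3826 \cdot 10^{-6}$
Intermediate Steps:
$L{\left(J \right)} = 3$ ($L{\left(J \right)} = 7 - 4 = 3$)
$x = 95098$ ($x = -3 - -95101 = -3 + \left(-15889 + 110990\right) = -3 + 95101 = 95098$)
$A = \frac{362735}{4}$ ($A = \frac{9}{4} + \frac{1}{4} \cdot 362726 = \frac{9}{4} + \frac{181363}{2} = \frac{362735}{4} \approx 90684.0$)
$H = 95101$ ($H = 95098 + 3 = 95101$)
$\frac{1}{A + H} = \frac{1}{\frac{362735}{4} + 95101} = \frac{1}{\frac{743139}{4}} = \frac{4}{743139}$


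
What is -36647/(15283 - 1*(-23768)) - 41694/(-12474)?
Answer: 21686254/9020781 ≈ 2.4040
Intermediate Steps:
-36647/(15283 - 1*(-23768)) - 41694/(-12474) = -36647/(15283 + 23768) - 41694*(-1/12474) = -36647/39051 + 6949/2079 = 21686254/9020781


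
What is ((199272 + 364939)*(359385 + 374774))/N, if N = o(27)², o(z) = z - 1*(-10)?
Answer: 414220583549/1369 ≈ 3.0257e+8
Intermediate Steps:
o(z) = 10 + z (o(z) = z + 10 = 10 + z)
N = 1369 (N = (10 + 27)² = 37² = 1369)
((199272 + 364939)*(359385 + 374774))/N = ((199272 + 364939)*(359385 + 374774))/1369 = (564211*734159)*(1/1369) = 414220583549*(1/1369) = 414220583549/1369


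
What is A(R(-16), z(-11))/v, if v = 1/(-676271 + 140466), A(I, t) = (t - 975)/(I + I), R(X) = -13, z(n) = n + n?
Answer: -534197585/26 ≈ -2.0546e+7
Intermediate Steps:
z(n) = 2*n
A(I, t) = (-975 + t)/(2*I) (A(I, t) = (-975 + t)/((2*I)) = (-975 + t)*(1/(2*I)) = (-975 + t)/(2*I))
v = -1/535805 (v = 1/(-535805) = -1/535805 ≈ -1.8664e-6)
A(R(-16), z(-11))/v = ((½)*(-975 + 2*(-11))/(-13))/(-1/535805) = ((½)*(-1/13)*(-975 - 22))*(-535805) = ((½)*(-1/13)*(-997))*(-535805) = (997/26)*(-535805) = -534197585/26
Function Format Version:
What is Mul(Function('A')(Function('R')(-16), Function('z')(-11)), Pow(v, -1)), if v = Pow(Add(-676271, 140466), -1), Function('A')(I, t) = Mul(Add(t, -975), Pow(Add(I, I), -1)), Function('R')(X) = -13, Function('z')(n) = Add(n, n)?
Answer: Rational(-534197585, 26) ≈ -2.0546e+7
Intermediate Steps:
Function('z')(n) = Mul(2, n)
Function('A')(I, t) = Mul(Rational(1, 2), Pow(I, -1), Add(-975, t)) (Function('A')(I, t) = Mul(Add(-975, t), Pow(Mul(2, I), -1)) = Mul(Add(-975, t), Mul(Rational(1, 2), Pow(I, -1))) = Mul(Rational(1, 2), Pow(I, -1), Add(-975, t)))
v = Rational(-1, 535805) (v = Pow(-535805, -1) = Rational(-1, 535805) ≈ -1.8664e-6)
Mul(Function('A')(Function('R')(-16), Function('z')(-11)), Pow(v, -1)) = Mul(Mul(Rational(1, 2), Pow(-13, -1), Add(-975, Mul(2, -11))), Pow(Rational(-1, 535805), -1)) = Mul(Mul(Rational(1, 2), Rational(-1, 13), Add(-975, -22)), -535805) = Mul(Mul(Rational(1, 2), Rational(-1, 13), -997), -535805) = Mul(Rational(997, 26), -535805) = Rational(-534197585, 26)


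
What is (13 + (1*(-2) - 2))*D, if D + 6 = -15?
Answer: -189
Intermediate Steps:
D = -21 (D = -6 - 15 = -21)
(13 + (1*(-2) - 2))*D = (13 + (1*(-2) - 2))*(-21) = (13 + (-2 - 2))*(-21) = (13 - 4)*(-21) = 9*(-21) = -189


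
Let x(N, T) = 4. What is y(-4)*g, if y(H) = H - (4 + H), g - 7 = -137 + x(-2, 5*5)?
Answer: 504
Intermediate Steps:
g = -126 (g = 7 + (-137 + 4) = 7 - 133 = -126)
y(H) = -4 (y(H) = H + (-4 - H) = -4)
y(-4)*g = -4*(-126) = 504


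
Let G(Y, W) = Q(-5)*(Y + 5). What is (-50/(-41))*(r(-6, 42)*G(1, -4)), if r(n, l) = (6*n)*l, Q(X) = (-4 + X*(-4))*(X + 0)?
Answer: 36288000/41 ≈ 8.8507e+5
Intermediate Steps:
Q(X) = X*(-4 - 4*X) (Q(X) = (-4 - 4*X)*X = X*(-4 - 4*X))
r(n, l) = 6*l*n
G(Y, W) = -400 - 80*Y (G(Y, W) = (-4*(-5)*(1 - 5))*(Y + 5) = (-4*(-5)*(-4))*(5 + Y) = -80*(5 + Y) = -400 - 80*Y)
(-50/(-41))*(r(-6, 42)*G(1, -4)) = (-50/(-41))*((6*42*(-6))*(-400 - 80*1)) = (-50*(-1/41))*(-1512*(-400 - 80)) = 50*(-1512*(-480))/41 = (50/41)*725760 = 36288000/41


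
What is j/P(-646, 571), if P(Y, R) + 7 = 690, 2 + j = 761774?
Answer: 761772/683 ≈ 1115.3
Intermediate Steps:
j = 761772 (j = -2 + 761774 = 761772)
P(Y, R) = 683 (P(Y, R) = -7 + 690 = 683)
j/P(-646, 571) = 761772/683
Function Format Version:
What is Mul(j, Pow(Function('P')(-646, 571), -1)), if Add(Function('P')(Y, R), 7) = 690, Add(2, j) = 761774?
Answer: Rational(761772, 683) ≈ 1115.3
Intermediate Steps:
j = 761772 (j = Add(-2, 761774) = 761772)
Function('P')(Y, R) = 683 (Function('P')(Y, R) = Add(-7, 690) = 683)
Mul(j, Pow(Function('P')(-646, 571), -1)) = Mul(761772, Pow(683, -1)) = Mul(761772, Rational(1, 683)) = Rational(761772, 683)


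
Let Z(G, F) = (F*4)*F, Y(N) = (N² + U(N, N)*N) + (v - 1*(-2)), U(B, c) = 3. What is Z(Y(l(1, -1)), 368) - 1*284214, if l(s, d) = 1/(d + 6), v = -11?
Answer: 257482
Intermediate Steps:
l(s, d) = 1/(6 + d)
Y(N) = -9 + N² + 3*N (Y(N) = (N² + 3*N) + (-11 - 1*(-2)) = (N² + 3*N) + (-11 + 2) = (N² + 3*N) - 9 = -9 + N² + 3*N)
Z(G, F) = 4*F² (Z(G, F) = (4*F)*F = 4*F²)
Z(Y(l(1, -1)), 368) - 1*284214 = 4*368² - 1*284214 = 4*135424 - 284214 = 541696 - 284214 = 257482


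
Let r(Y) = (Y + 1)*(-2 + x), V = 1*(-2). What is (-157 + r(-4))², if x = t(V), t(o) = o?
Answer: 21025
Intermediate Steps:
V = -2
x = -2
r(Y) = -4 - 4*Y (r(Y) = (Y + 1)*(-2 - 2) = (1 + Y)*(-4) = -4 - 4*Y)
(-157 + r(-4))² = (-157 + (-4 - 4*(-4)))² = (-157 + (-4 + 16))² = (-157 + 12)² = (-145)² = 21025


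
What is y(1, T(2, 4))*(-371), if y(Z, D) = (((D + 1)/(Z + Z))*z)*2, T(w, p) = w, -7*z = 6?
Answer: 954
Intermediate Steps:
z = -6/7 (z = -⅐*6 = -6/7 ≈ -0.85714)
y(Z, D) = -6*(1 + D)/(7*Z) (y(Z, D) = (((D + 1)/(Z + Z))*(-6/7))*2 = (((1 + D)/((2*Z)))*(-6/7))*2 = (((1 + D)*(1/(2*Z)))*(-6/7))*2 = (((1 + D)/(2*Z))*(-6/7))*2 = -3*(1 + D)/(7*Z)*2 = -6*(1 + D)/(7*Z))
y(1, T(2, 4))*(-371) = ((6/7)*(-1 - 1*2)/1)*(-371) = ((6/7)*1*(-1 - 2))*(-371) = ((6/7)*1*(-3))*(-371) = -18/7*(-371) = 954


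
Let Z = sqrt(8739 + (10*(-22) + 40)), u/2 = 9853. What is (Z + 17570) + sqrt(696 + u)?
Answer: 17570 + 3*sqrt(951) + 101*sqrt(2) ≈ 17805.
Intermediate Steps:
u = 19706 (u = 2*9853 = 19706)
Z = 3*sqrt(951) (Z = sqrt(8739 + (-220 + 40)) = sqrt(8739 - 180) = sqrt(8559) = 3*sqrt(951) ≈ 92.515)
(Z + 17570) + sqrt(696 + u) = (3*sqrt(951) + 17570) + sqrt(696 + 19706) = (17570 + 3*sqrt(951)) + sqrt(20402) = (17570 + 3*sqrt(951)) + 101*sqrt(2) = 17570 + 3*sqrt(951) + 101*sqrt(2)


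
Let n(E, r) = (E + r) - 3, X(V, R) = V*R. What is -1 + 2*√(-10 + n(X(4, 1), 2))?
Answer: -1 + 2*I*√7 ≈ -1.0 + 5.2915*I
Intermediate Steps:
X(V, R) = R*V
n(E, r) = -3 + E + r
-1 + 2*√(-10 + n(X(4, 1), 2)) = -1 + 2*√(-10 + (-3 + 1*4 + 2)) = -1 + 2*√(-10 + (-3 + 4 + 2)) = -1 + 2*√(-10 + 3) = -1 + 2*√(-7) = -1 + 2*(I*√7) = -1 + 2*I*√7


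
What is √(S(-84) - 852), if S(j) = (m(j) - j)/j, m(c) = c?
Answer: 2*I*√213 ≈ 29.189*I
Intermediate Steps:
S(j) = 0 (S(j) = (j - j)/j = 0/j = 0)
√(S(-84) - 852) = √(0 - 852) = √(-852) = 2*I*√213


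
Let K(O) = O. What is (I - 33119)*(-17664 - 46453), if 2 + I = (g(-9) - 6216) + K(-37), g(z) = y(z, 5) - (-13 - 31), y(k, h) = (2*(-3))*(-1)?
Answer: 2521336908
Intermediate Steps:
y(k, h) = 6 (y(k, h) = -6*(-1) = 6)
g(z) = 50 (g(z) = 6 - (-13 - 31) = 6 - 1*(-44) = 6 + 44 = 50)
I = -6205 (I = -2 + ((50 - 6216) - 37) = -2 + (-6166 - 37) = -2 - 6203 = -6205)
(I - 33119)*(-17664 - 46453) = (-6205 - 33119)*(-17664 - 46453) = -39324*(-64117) = 2521336908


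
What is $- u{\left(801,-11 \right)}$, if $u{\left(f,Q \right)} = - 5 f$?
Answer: $4005$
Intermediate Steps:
$- u{\left(801,-11 \right)} = - \left(-5\right) 801 = \left(-1\right) \left(-4005\right) = 4005$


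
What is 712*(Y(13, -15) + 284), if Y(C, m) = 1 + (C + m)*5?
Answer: 195800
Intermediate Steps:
Y(C, m) = 1 + 5*C + 5*m (Y(C, m) = 1 + (5*C + 5*m) = 1 + 5*C + 5*m)
712*(Y(13, -15) + 284) = 712*((1 + 5*13 + 5*(-15)) + 284) = 712*((1 + 65 - 75) + 284) = 712*(-9 + 284) = 712*275 = 195800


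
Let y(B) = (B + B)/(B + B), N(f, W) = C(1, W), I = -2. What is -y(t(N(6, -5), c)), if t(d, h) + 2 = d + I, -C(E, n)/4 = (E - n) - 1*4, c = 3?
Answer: -1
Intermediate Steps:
C(E, n) = 16 - 4*E + 4*n (C(E, n) = -4*((E - n) - 1*4) = -4*((E - n) - 4) = -4*(-4 + E - n) = 16 - 4*E + 4*n)
N(f, W) = 12 + 4*W (N(f, W) = 16 - 4*1 + 4*W = 16 - 4 + 4*W = 12 + 4*W)
t(d, h) = -4 + d (t(d, h) = -2 + (d - 2) = -2 + (-2 + d) = -4 + d)
y(B) = 1 (y(B) = (2*B)/((2*B)) = (2*B)*(1/(2*B)) = 1)
-y(t(N(6, -5), c)) = -1*1 = -1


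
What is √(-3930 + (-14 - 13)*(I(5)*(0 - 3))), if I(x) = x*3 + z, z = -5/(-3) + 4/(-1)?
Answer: 22*I*√6 ≈ 53.889*I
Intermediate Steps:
z = -7/3 (z = -5*(-⅓) + 4*(-1) = 5/3 - 4 = -7/3 ≈ -2.3333)
I(x) = -7/3 + 3*x (I(x) = x*3 - 7/3 = 3*x - 7/3 = -7/3 + 3*x)
√(-3930 + (-14 - 13)*(I(5)*(0 - 3))) = √(-3930 + (-14 - 13)*((-7/3 + 3*5)*(0 - 3))) = √(-3930 - 27*(-7/3 + 15)*(-3)) = √(-3930 - 342*(-3)) = √(-3930 - 27*(-38)) = √(-3930 + 1026) = √(-2904) = 22*I*√6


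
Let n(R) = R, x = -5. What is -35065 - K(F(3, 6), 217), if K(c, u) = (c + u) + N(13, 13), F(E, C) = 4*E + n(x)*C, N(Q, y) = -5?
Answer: -35259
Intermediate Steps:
F(E, C) = -5*C + 4*E (F(E, C) = 4*E - 5*C = -5*C + 4*E)
K(c, u) = -5 + c + u (K(c, u) = (c + u) - 5 = -5 + c + u)
-35065 - K(F(3, 6), 217) = -35065 - (-5 + (-5*6 + 4*3) + 217) = -35065 - (-5 + (-30 + 12) + 217) = -35065 - (-5 - 18 + 217) = -35065 - 1*194 = -35065 - 194 = -35259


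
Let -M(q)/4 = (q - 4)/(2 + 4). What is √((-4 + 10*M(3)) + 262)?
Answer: √2382/3 ≈ 16.269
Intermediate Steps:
M(q) = 8/3 - 2*q/3 (M(q) = -4*(q - 4)/(2 + 4) = -4*(-4 + q)/6 = -4*(-⅔ + q/6) = 8/3 - 2*q/3)
√((-4 + 10*M(3)) + 262) = √((-4 + 10*(8/3 - ⅔*3)) + 262) = √((-4 + 10*(8/3 - 2)) + 262) = √((-4 + 10*(⅔)) + 262) = √((-4 + 20/3) + 262) = √(8/3 + 262) = √(794/3) = √2382/3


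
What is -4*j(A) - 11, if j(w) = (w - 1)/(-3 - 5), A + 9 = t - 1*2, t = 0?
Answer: -17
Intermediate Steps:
A = -11 (A = -9 + (0 - 1*2) = -9 + (0 - 2) = -9 - 2 = -11)
j(w) = ⅛ - w/8 (j(w) = (-1 + w)/(-8) = (-1 + w)*(-⅛) = ⅛ - w/8)
-4*j(A) - 11 = -4*(⅛ - ⅛*(-11)) - 11 = -4*(⅛ + 11/8) - 11 = -4*3/2 - 11 = -6 - 11 = -17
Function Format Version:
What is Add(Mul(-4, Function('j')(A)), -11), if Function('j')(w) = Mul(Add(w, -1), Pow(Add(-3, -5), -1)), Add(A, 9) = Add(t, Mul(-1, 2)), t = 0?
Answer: -17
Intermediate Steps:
A = -11 (A = Add(-9, Add(0, Mul(-1, 2))) = Add(-9, Add(0, -2)) = Add(-9, -2) = -11)
Function('j')(w) = Add(Rational(1, 8), Mul(Rational(-1, 8), w)) (Function('j')(w) = Mul(Add(-1, w), Pow(-8, -1)) = Mul(Add(-1, w), Rational(-1, 8)) = Add(Rational(1, 8), Mul(Rational(-1, 8), w)))
Add(Mul(-4, Function('j')(A)), -11) = Add(Mul(-4, Add(Rational(1, 8), Mul(Rational(-1, 8), -11))), -11) = Add(Mul(-4, Add(Rational(1, 8), Rational(11, 8))), -11) = Add(Mul(-4, Rational(3, 2)), -11) = Add(-6, -11) = -17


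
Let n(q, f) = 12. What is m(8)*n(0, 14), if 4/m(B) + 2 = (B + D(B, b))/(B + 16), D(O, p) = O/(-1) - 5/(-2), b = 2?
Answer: -2304/91 ≈ -25.319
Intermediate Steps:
D(O, p) = 5/2 - O (D(O, p) = O*(-1) - 5*(-½) = -O + 5/2 = 5/2 - O)
m(B) = 4/(-2 + 5/(2*(16 + B))) (m(B) = 4/(-2 + (B + (5/2 - B))/(B + 16)) = 4/(-2 + 5/(2*(16 + B))))
m(8)*n(0, 14) = (8*(-16 - 1*8)/(59 + 4*8))*12 = (8*(-16 - 8)/(59 + 32))*12 = (8*(-24)/91)*12 = (8*(1/91)*(-24))*12 = -192/91*12 = -2304/91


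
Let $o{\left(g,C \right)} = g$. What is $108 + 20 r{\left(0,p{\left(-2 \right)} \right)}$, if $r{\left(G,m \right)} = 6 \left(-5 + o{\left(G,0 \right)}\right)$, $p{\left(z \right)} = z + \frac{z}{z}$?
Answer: $-492$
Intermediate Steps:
$p{\left(z \right)} = 1 + z$ ($p{\left(z \right)} = z + 1 = 1 + z$)
$r{\left(G,m \right)} = -30 + 6 G$ ($r{\left(G,m \right)} = 6 \left(-5 + G\right) = -30 + 6 G$)
$108 + 20 r{\left(0,p{\left(-2 \right)} \right)} = 108 + 20 \left(-30 + 6 \cdot 0\right) = 108 + 20 \left(-30 + 0\right) = 108 + 20 \left(-30\right) = 108 - 600 = -492$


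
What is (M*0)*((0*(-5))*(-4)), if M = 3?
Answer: 0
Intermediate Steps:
(M*0)*((0*(-5))*(-4)) = (3*0)*((0*(-5))*(-4)) = 0*(0*(-4)) = 0*0 = 0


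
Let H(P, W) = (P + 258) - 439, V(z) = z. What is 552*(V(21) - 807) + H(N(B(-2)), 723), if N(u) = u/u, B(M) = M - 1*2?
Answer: -434052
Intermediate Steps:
B(M) = -2 + M (B(M) = M - 2 = -2 + M)
N(u) = 1
H(P, W) = -181 + P (H(P, W) = (258 + P) - 439 = -181 + P)
552*(V(21) - 807) + H(N(B(-2)), 723) = 552*(21 - 807) + (-181 + 1) = 552*(-786) - 180 = -433872 - 180 = -434052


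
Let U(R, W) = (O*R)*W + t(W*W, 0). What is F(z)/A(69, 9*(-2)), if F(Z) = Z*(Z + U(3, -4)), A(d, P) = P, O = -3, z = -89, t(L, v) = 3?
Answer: -2225/9 ≈ -247.22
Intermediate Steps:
U(R, W) = 3 - 3*R*W (U(R, W) = (-3*R)*W + 3 = -3*R*W + 3 = 3 - 3*R*W)
F(Z) = Z*(39 + Z) (F(Z) = Z*(Z + (3 - 3*3*(-4))) = Z*(Z + (3 + 36)) = Z*(Z + 39) = Z*(39 + Z))
F(z)/A(69, 9*(-2)) = (-89*(39 - 89))/((9*(-2))) = -89*(-50)/(-18) = 4450*(-1/18) = -2225/9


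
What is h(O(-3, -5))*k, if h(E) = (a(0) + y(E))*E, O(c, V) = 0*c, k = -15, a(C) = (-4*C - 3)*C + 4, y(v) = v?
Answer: 0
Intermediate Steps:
a(C) = 4 + C*(-3 - 4*C) (a(C) = (-3 - 4*C)*C + 4 = C*(-3 - 4*C) + 4 = 4 + C*(-3 - 4*C))
O(c, V) = 0
h(E) = E*(4 + E) (h(E) = ((4 - 4*0² - 3*0) + E)*E = ((4 - 4*0 + 0) + E)*E = ((4 + 0 + 0) + E)*E = (4 + E)*E = E*(4 + E))
h(O(-3, -5))*k = (0*(4 + 0))*(-15) = (0*4)*(-15) = 0*(-15) = 0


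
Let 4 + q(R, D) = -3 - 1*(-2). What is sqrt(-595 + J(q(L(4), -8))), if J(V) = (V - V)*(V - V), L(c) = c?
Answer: I*sqrt(595) ≈ 24.393*I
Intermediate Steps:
q(R, D) = -5 (q(R, D) = -4 + (-3 - 1*(-2)) = -4 + (-3 + 2) = -4 - 1 = -5)
J(V) = 0 (J(V) = 0*0 = 0)
sqrt(-595 + J(q(L(4), -8))) = sqrt(-595 + 0) = sqrt(-595) = I*sqrt(595)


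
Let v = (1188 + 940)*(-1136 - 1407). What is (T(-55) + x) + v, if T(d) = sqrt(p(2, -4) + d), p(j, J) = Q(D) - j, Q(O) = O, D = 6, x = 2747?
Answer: -5408757 + I*sqrt(51) ≈ -5.4088e+6 + 7.1414*I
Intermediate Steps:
p(j, J) = 6 - j
v = -5411504 (v = 2128*(-2543) = -5411504)
T(d) = sqrt(4 + d) (T(d) = sqrt((6 - 1*2) + d) = sqrt((6 - 2) + d) = sqrt(4 + d))
(T(-55) + x) + v = (sqrt(4 - 55) + 2747) - 5411504 = (sqrt(-51) + 2747) - 5411504 = (I*sqrt(51) + 2747) - 5411504 = (2747 + I*sqrt(51)) - 5411504 = -5408757 + I*sqrt(51)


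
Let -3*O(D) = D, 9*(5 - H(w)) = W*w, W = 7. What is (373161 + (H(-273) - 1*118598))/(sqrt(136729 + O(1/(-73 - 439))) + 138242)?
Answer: 54099982603264/29354056450559 - 12229456*sqrt(1260094470)/88062169351677 ≈ 1.8381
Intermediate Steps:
H(w) = 5 - 7*w/9
O(D) = -D/3
(373161 + (H(-273) - 1*118598))/(sqrt(136729 + O(1/(-73 - 439))) + 138242) = (373161 + ((5 - 7/9*(-273)) - 1*118598))/(sqrt(136729 - 1/(3*(-73 - 439))) + 138242) = (373161 + ((5 + 637/3) - 118598))/(sqrt(136729 - 1/3/(-512)) + 138242) = (373161 + (652/3 - 118598))/(sqrt(136729 - 1/3*(-1/512)) + 138242) = (373161 - 355142/3)/(sqrt(136729 + 1/1536) + 138242) = 764341/(3*(sqrt(210015745/1536) + 138242)) = 764341/(3*(sqrt(1260094470)/96 + 138242)) = 764341/(3*(138242 + sqrt(1260094470)/96))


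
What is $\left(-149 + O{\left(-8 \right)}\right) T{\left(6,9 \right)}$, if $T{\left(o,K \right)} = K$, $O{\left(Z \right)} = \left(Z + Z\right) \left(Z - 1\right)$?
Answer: $-45$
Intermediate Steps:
$O{\left(Z \right)} = 2 Z \left(-1 + Z\right)$
$\left(-149 + O{\left(-8 \right)}\right) T{\left(6,9 \right)} = \left(-149 + 2 \left(-8\right) \left(-1 - 8\right)\right) 9 = \left(-149 + 2 \left(-8\right) \left(-9\right)\right) 9 = \left(-149 + 144\right) 9 = \left(-5\right) 9 = -45$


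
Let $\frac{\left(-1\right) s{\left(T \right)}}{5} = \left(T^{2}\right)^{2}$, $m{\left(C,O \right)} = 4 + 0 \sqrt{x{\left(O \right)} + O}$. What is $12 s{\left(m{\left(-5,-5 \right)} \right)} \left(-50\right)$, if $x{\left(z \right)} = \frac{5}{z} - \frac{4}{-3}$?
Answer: $768000$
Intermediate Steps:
$x{\left(z \right)} = \frac{4}{3} + \frac{5}{z}$ ($x{\left(z \right)} = \frac{5}{z} - - \frac{4}{3} = \frac{5}{z} + \frac{4}{3} = \frac{4}{3} + \frac{5}{z}$)
$m{\left(C,O \right)} = 4$ ($m{\left(C,O \right)} = 4 + 0 \sqrt{\left(\frac{4}{3} + \frac{5}{O}\right) + O} = 4 + 0 \sqrt{\frac{4}{3} + O + \frac{5}{O}} = 4 + 0 = 4$)
$s{\left(T \right)} = - 5 T^{4}$ ($s{\left(T \right)} = - 5 \left(T^{2}\right)^{2} = - 5 T^{4}$)
$12 s{\left(m{\left(-5,-5 \right)} \right)} \left(-50\right) = 12 \left(- 5 \cdot 4^{4}\right) \left(-50\right) = 12 \left(\left(-5\right) 256\right) \left(-50\right) = 12 \left(-1280\right) \left(-50\right) = \left(-15360\right) \left(-50\right) = 768000$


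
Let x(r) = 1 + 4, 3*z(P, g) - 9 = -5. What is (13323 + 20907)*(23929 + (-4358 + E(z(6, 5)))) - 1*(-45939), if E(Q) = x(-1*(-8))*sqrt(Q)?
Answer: 669961269 + 114100*sqrt(3) ≈ 6.7016e+8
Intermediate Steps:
z(P, g) = 4/3 (z(P, g) = 3 + (1/3)*(-5) = 3 - 5/3 = 4/3)
x(r) = 5
E(Q) = 5*sqrt(Q)
(13323 + 20907)*(23929 + (-4358 + E(z(6, 5)))) - 1*(-45939) = (13323 + 20907)*(23929 + (-4358 + 5*sqrt(4/3))) - 1*(-45939) = 34230*(23929 + (-4358 + 5*(2*sqrt(3)/3))) + 45939 = 34230*(23929 + (-4358 + 10*sqrt(3)/3)) + 45939 = 34230*(19571 + 10*sqrt(3)/3) + 45939 = (669915330 + 114100*sqrt(3)) + 45939 = 669961269 + 114100*sqrt(3)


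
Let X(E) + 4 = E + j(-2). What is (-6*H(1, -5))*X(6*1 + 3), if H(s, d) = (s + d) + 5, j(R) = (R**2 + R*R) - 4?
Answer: -54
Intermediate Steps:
j(R) = -4 + 2*R**2 (j(R) = (R**2 + R**2) - 4 = 2*R**2 - 4 = -4 + 2*R**2)
H(s, d) = 5 + d + s (H(s, d) = (d + s) + 5 = 5 + d + s)
X(E) = E (X(E) = -4 + (E + (-4 + 2*(-2)**2)) = -4 + (E + (-4 + 2*4)) = -4 + (E + (-4 + 8)) = -4 + (E + 4) = -4 + (4 + E) = E)
(-6*H(1, -5))*X(6*1 + 3) = (-6*(5 - 5 + 1))*(6*1 + 3) = (-6*1)*(6 + 3) = -6*9 = -54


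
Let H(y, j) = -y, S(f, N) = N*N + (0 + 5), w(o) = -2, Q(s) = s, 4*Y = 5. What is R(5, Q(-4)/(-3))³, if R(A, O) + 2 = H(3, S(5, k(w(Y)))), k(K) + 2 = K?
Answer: -125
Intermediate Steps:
Y = 5/4 (Y = (¼)*5 = 5/4 ≈ 1.2500)
k(K) = -2 + K
S(f, N) = 5 + N² (S(f, N) = N² + 5 = 5 + N²)
R(A, O) = -5 (R(A, O) = -2 - 1*3 = -2 - 3 = -5)
R(5, Q(-4)/(-3))³ = (-5)³ = -125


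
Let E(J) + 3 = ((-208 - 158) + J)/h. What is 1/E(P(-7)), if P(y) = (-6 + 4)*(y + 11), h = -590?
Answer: -295/698 ≈ -0.42264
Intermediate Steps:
P(y) = -22 - 2*y (P(y) = -2*(11 + y) = -22 - 2*y)
E(J) = -702/295 - J/590 (E(J) = -3 + ((-208 - 158) + J)/(-590) = -3 + (-366 + J)*(-1/590) = -3 + (183/295 - J/590) = -702/295 - J/590)
1/E(P(-7)) = 1/(-702/295 - (-22 - 2*(-7))/590) = 1/(-702/295 - (-22 + 14)/590) = 1/(-702/295 - 1/590*(-8)) = 1/(-702/295 + 4/295) = 1/(-698/295) = -295/698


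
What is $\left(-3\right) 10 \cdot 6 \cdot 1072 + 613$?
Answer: $-192347$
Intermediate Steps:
$\left(-3\right) 10 \cdot 6 \cdot 1072 + 613 = \left(-30\right) 6 \cdot 1072 + 613 = \left(-180\right) 1072 + 613 = -192960 + 613 = -192347$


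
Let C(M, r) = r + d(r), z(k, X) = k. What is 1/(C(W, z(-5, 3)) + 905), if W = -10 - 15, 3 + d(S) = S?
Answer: 1/892 ≈ 0.0011211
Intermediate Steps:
d(S) = -3 + S
W = -25
C(M, r) = -3 + 2*r (C(M, r) = r + (-3 + r) = -3 + 2*r)
1/(C(W, z(-5, 3)) + 905) = 1/((-3 + 2*(-5)) + 905) = 1/((-3 - 10) + 905) = 1/(-13 + 905) = 1/892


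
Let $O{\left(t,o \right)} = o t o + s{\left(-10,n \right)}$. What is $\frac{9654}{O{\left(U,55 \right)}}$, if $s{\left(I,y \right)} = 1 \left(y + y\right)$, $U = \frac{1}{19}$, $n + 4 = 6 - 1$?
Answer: $\frac{61142}{1021} \approx 59.884$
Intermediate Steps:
$n = 1$ ($n = -4 + \left(6 - 1\right) = -4 + 5 = 1$)
$U = \frac{1}{19} \approx 0.052632$
$s{\left(I,y \right)} = 2 y$ ($s{\left(I,y \right)} = 1 \cdot 2 y = 2 y$)
$O{\left(t,o \right)} = 2 + t o^{2}$ ($O{\left(t,o \right)} = o t o + 2 \cdot 1 = t o^{2} + 2 = 2 + t o^{2}$)
$\frac{9654}{O{\left(U,55 \right)}} = \frac{9654}{2 + \frac{55^{2}}{19}} = \frac{9654}{2 + \frac{1}{19} \cdot 3025} = \frac{9654}{2 + \frac{3025}{19}} = \frac{9654}{\frac{3063}{19}} = 9654 \cdot \frac{19}{3063} = \frac{61142}{1021}$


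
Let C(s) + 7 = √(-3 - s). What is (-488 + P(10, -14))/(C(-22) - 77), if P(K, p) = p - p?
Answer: 40992/7037 + 488*√19/7037 ≈ 6.1275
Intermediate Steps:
C(s) = -7 + √(-3 - s)
P(K, p) = 0
(-488 + P(10, -14))/(C(-22) - 77) = (-488 + 0)/((-7 + √(-3 - 1*(-22))) - 77) = -488/((-7 + √(-3 + 22)) - 77) = -488/((-7 + √19) - 77) = -488/(-84 + √19)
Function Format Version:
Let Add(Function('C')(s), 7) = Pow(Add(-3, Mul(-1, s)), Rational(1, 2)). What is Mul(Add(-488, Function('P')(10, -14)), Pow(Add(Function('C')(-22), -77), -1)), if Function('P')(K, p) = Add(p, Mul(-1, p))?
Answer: Add(Rational(40992, 7037), Mul(Rational(488, 7037), Pow(19, Rational(1, 2)))) ≈ 6.1275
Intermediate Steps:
Function('C')(s) = Add(-7, Pow(Add(-3, Mul(-1, s)), Rational(1, 2)))
Function('P')(K, p) = 0
Mul(Add(-488, Function('P')(10, -14)), Pow(Add(Function('C')(-22), -77), -1)) = Mul(Add(-488, 0), Pow(Add(Add(-7, Pow(Add(-3, Mul(-1, -22)), Rational(1, 2))), -77), -1)) = Mul(-488, Pow(Add(Add(-7, Pow(Add(-3, 22), Rational(1, 2))), -77), -1)) = Mul(-488, Pow(Add(Add(-7, Pow(19, Rational(1, 2))), -77), -1)) = Mul(-488, Pow(Add(-84, Pow(19, Rational(1, 2))), -1))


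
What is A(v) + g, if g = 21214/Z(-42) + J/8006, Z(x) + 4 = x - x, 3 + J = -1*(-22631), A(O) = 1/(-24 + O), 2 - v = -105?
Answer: -3522279013/664498 ≈ -5300.7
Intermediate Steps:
v = 107 (v = 2 - 1*(-105) = 2 + 105 = 107)
J = 22628 (J = -3 - 1*(-22631) = -3 + 22631 = 22628)
Z(x) = -4 (Z(x) = -4 + (x - x) = -4 + 0 = -4)
g = -42437193/8006 (g = 21214/(-4) + 22628/8006 = 21214*(-1/4) + 22628*(1/8006) = -10607/2 + 11314/4003 = -42437193/8006 ≈ -5300.7)
A(v) + g = 1/(-24 + 107) - 42437193/8006 = 1/83 - 42437193/8006 = -3522279013/664498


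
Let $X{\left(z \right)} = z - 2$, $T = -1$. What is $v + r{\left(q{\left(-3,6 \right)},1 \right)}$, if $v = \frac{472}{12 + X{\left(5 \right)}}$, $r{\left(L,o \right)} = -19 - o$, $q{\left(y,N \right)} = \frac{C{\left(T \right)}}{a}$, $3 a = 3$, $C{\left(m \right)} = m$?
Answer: $\frac{172}{15} \approx 11.467$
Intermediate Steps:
$X{\left(z \right)} = -2 + z$
$a = 1$ ($a = \frac{1}{3} \cdot 3 = 1$)
$q{\left(y,N \right)} = -1$ ($q{\left(y,N \right)} = - 1^{-1} = \left(-1\right) 1 = -1$)
$v = \frac{472}{15}$ ($v = \frac{472}{12 + \left(-2 + 5\right)} = \frac{472}{12 + 3} = \frac{472}{15} \approx 31.467$)
$v + r{\left(q{\left(-3,6 \right)},1 \right)} = \frac{472}{15} - 20 = \frac{172}{15}$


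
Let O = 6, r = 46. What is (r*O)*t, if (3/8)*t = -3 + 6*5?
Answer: 19872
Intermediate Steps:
t = 72 (t = 8*(-3 + 6*5)/3 = 8*(-3 + 30)/3 = (8/3)*27 = 72)
(r*O)*t = (46*6)*72 = 276*72 = 19872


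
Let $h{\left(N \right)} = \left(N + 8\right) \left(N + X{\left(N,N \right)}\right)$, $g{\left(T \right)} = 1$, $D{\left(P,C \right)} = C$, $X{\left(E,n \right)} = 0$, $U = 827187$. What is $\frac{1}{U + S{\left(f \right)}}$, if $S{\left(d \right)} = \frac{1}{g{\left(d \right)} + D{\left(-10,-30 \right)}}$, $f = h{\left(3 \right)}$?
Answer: $\frac{29}{23988422} \approx 1.2089 \cdot 10^{-6}$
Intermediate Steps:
$h{\left(N \right)} = N \left(8 + N\right)$ ($h{\left(N \right)} = \left(N + 8\right) \left(N + 0\right) = \left(8 + N\right) N = N \left(8 + N\right)$)
$f = 33$ ($f = 3 \left(8 + 3\right) = 3 \cdot 11 = 33$)
$S{\left(d \right)} = - \frac{1}{29}$ ($S{\left(d \right)} = \frac{1}{1 - 30} = \frac{1}{-29} = - \frac{1}{29}$)
$\frac{1}{U + S{\left(f \right)}} = \frac{1}{827187 - \frac{1}{29}} = \frac{1}{\frac{23988422}{29}} = \frac{29}{23988422}$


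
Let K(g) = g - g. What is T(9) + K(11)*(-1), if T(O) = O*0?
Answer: 0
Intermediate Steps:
T(O) = 0
K(g) = 0
T(9) + K(11)*(-1) = 0 + 0*(-1) = 0 + 0 = 0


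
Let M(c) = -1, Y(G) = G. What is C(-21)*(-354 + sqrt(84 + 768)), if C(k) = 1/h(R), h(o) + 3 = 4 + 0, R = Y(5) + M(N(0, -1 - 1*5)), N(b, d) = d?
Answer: -354 + 2*sqrt(213) ≈ -324.81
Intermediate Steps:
R = 4 (R = 5 - 1 = 4)
h(o) = 1 (h(o) = -3 + (4 + 0) = -3 + 4 = 1)
C(k) = 1 (C(k) = 1/1 = 1)
C(-21)*(-354 + sqrt(84 + 768)) = 1*(-354 + sqrt(84 + 768)) = 1*(-354 + sqrt(852)) = 1*(-354 + 2*sqrt(213)) = -354 + 2*sqrt(213)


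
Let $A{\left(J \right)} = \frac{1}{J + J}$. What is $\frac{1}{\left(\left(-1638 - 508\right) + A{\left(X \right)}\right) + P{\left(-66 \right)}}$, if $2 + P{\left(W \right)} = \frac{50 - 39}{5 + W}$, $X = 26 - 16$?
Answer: $- \frac{1220}{2620719} \approx -0.00046552$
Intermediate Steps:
$X = 10$ ($X = 26 - 16 = 10$)
$P{\left(W \right)} = -2 + \frac{11}{5 + W}$ ($P{\left(W \right)} = -2 + \frac{50 - 39}{5 + W} = -2 + \frac{11}{5 + W}$)
$A{\left(J \right)} = \frac{1}{2 J}$
$\frac{1}{\left(\left(-1638 - 508\right) + A{\left(X \right)}\right) + P{\left(-66 \right)}} = \frac{1}{\left(\left(-1638 - 508\right) + \frac{1}{2 \cdot 10}\right) + \frac{1 - -132}{5 - 66}} = \frac{1}{\left(-2146 + \frac{1}{2} \cdot \frac{1}{10}\right) + \frac{1 + 132}{-61}} = \frac{1}{\left(-2146 + \frac{1}{20}\right) - \frac{133}{61}} = \frac{1}{- \frac{42919}{20} - \frac{133}{61}} = \frac{1}{- \frac{2620719}{1220}} = - \frac{1220}{2620719}$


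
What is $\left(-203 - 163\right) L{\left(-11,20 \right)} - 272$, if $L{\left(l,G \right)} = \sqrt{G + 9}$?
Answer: $-272 - 366 \sqrt{29} \approx -2243.0$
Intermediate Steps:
$L{\left(l,G \right)} = \sqrt{9 + G}$
$\left(-203 - 163\right) L{\left(-11,20 \right)} - 272 = \left(-203 - 163\right) \sqrt{9 + 20} - 272 = - 366 \sqrt{29} - 272 = -272 - 366 \sqrt{29}$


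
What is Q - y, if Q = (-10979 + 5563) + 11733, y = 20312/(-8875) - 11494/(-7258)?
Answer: 203476695498/32207375 ≈ 6317.7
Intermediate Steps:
y = -22707623/32207375 (y = 20312*(-1/8875) - 11494*(-1/7258) = -20312/8875 + 5747/3629 = -22707623/32207375 ≈ -0.70504)
Q = 6317 (Q = -5416 + 11733 = 6317)
Q - y = 6317 - 1*(-22707623/32207375) = 6317 + 22707623/32207375 = 203476695498/32207375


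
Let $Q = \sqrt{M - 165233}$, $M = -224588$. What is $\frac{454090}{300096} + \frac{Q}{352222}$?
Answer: $\frac{227045}{150048} + \frac{i \sqrt{389821}}{352222} \approx 1.5131 + 0.0017726 i$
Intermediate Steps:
$Q = i \sqrt{389821}$ ($Q = \sqrt{-224588 - 165233} = \sqrt{-389821} = i \sqrt{389821} \approx 624.36 i$)
$\frac{454090}{300096} + \frac{Q}{352222} = \frac{454090}{300096} + \frac{i \sqrt{389821}}{352222} = 454090 \cdot \frac{1}{300096} + i \sqrt{389821} \cdot \frac{1}{352222} = \frac{227045}{150048} + \frac{i \sqrt{389821}}{352222}$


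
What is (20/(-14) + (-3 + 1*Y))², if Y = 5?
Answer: 16/49 ≈ 0.32653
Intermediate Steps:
(20/(-14) + (-3 + 1*Y))² = (20/(-14) + (-3 + 1*5))² = (20*(-1/14) + (-3 + 5))² = (-10/7 + 2)² = (4/7)² = 16/49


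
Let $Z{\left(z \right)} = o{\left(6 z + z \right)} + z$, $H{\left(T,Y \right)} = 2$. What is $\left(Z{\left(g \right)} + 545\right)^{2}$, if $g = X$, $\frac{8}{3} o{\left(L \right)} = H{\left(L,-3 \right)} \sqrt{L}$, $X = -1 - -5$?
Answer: $\frac{1205667}{4} + 1647 \sqrt{7} \approx 3.0577 \cdot 10^{5}$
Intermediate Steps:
$X = 4$ ($X = -1 + 5 = 4$)
$o{\left(L \right)} = \frac{3 \sqrt{L}}{4}$ ($o{\left(L \right)} = \frac{3 \cdot 2 \sqrt{L}}{8} = \frac{3 \sqrt{L}}{4}$)
$g = 4$
$Z{\left(z \right)} = z + \frac{3 \sqrt{7} \sqrt{z}}{4}$ ($Z{\left(z \right)} = \frac{3 \sqrt{6 z + z}}{4} + z = \frac{3 \sqrt{7 z}}{4} + z = \frac{3 \sqrt{7} \sqrt{z}}{4} + z = z + \frac{3 \sqrt{7} \sqrt{z}}{4}$)
$\left(Z{\left(g \right)} + 545\right)^{2} = \left(\left(4 + \frac{3 \sqrt{7} \sqrt{4}}{4}\right) + 545\right)^{2} = \left(\left(4 + \frac{3}{4} \sqrt{7} \cdot 2\right) + 545\right)^{2} = \left(\left(4 + \frac{3 \sqrt{7}}{2}\right) + 545\right)^{2} = \left(549 + \frac{3 \sqrt{7}}{2}\right)^{2}$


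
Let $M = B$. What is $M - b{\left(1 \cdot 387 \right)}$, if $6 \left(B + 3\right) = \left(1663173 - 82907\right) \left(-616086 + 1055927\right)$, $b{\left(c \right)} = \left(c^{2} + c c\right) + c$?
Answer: $\frac{347531989069}{3} \approx 1.1584 \cdot 10^{11}$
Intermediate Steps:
$b{\left(c \right)} = c + 2 c^{2}$ ($b{\left(c \right)} = \left(c^{2} + c^{2}\right) + c = 2 c^{2} + c = c + 2 c^{2}$)
$B = \frac{347532888844}{3}$ ($B = -3 + \frac{\left(1663173 - 82907\right) \left(-616086 + 1055927\right)}{6} = -3 + \frac{1580266 \cdot 439841}{6} = -3 + \frac{1}{6} \cdot 695065777706 = -3 + \frac{347532888853}{3} = \frac{347532888844}{3} \approx 1.1584 \cdot 10^{11}$)
$M = \frac{347532888844}{3} \approx 1.1584 \cdot 10^{11}$
$M - b{\left(1 \cdot 387 \right)} = \frac{347532888844}{3} - 1 \cdot 387 \left(1 + 2 \cdot 1 \cdot 387\right) = \frac{347532888844}{3} - 387 \left(1 + 2 \cdot 387\right) = \frac{347532888844}{3} - 387 \left(1 + 774\right) = \frac{347532888844}{3} - 387 \cdot 775 = \frac{347532888844}{3} - 299925 = \frac{347531989069}{3}$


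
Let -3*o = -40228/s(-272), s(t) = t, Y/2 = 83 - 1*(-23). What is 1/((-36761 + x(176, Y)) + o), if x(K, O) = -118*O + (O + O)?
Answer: -204/12526069 ≈ -1.6286e-5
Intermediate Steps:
Y = 212 (Y = 2*(83 - 1*(-23)) = 2*(83 + 23) = 2*106 = 212)
o = -10057/204 (o = -(-40228)/(3*(-272)) = -(-40228)*(-1)/(3*272) = -⅓*10057/68 = -10057/204 ≈ -49.299)
x(K, O) = -116*O (x(K, O) = -118*O + 2*O = -116*O)
1/((-36761 + x(176, Y)) + o) = 1/((-36761 - 116*212) - 10057/204) = 1/((-36761 - 24592) - 10057/204) = 1/(-61353 - 10057/204) = 1/(-12526069/204) = -204/12526069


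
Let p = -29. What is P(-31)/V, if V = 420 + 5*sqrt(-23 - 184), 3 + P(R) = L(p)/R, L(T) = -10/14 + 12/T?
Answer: -14920/2176479 + 3730*I*sqrt(23)/15235353 ≈ -0.0068551 + 0.0011741*I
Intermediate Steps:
L(T) = -5/7 + 12/T (L(T) = -10*1/14 + 12/T = -5/7 + 12/T)
P(R) = -3 - 229/(203*R) (P(R) = -3 + (-5/7 + 12/(-29))/R = -3 + (-5/7 + 12*(-1/29))/R = -3 + (-5/7 - 12/29)/R = -3 - 229/(203*R))
V = 420 + 15*I*sqrt(23) (V = 420 + 5*sqrt(-207) = 420 + 5*(3*I*sqrt(23)) = 420 + 15*I*sqrt(23) ≈ 420.0 + 71.938*I)
P(-31)/V = (-3 - 229/203/(-31))/(420 + 15*I*sqrt(23)) = (-3 - 229/203*(-1/31))/(420 + 15*I*sqrt(23)) = (-3 + 229/6293)/(420 + 15*I*sqrt(23)) = -18650/(6293*(420 + 15*I*sqrt(23)))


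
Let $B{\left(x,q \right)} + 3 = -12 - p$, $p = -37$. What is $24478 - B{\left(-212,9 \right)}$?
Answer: $24456$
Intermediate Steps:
$B{\left(x,q \right)} = 22$ ($B{\left(x,q \right)} = -3 - -25 = -3 + \left(-12 + 37\right) = -3 + 25 = 22$)
$24478 - B{\left(-212,9 \right)} = 24478 - 22 = 24456$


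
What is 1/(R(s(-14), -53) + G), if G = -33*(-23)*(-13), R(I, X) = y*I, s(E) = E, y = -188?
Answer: -1/7235 ≈ -0.00013822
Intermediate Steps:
R(I, X) = -188*I
G = -9867 (G = 759*(-13) = -9867)
1/(R(s(-14), -53) + G) = 1/(-188*(-14) - 9867) = 1/(2632 - 9867) = 1/(-7235) = -1/7235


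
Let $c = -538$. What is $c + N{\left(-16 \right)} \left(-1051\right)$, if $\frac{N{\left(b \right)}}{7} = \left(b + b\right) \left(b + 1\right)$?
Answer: $-3531898$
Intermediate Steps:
$N{\left(b \right)} = 14 b \left(1 + b\right)$ ($N{\left(b \right)} = 7 \left(b + b\right) \left(b + 1\right) = 7 \cdot 2 b \left(1 + b\right) = 14 b \left(1 + b\right)$)
$c + N{\left(-16 \right)} \left(-1051\right) = -538 + 14 \left(-16\right) \left(1 - 16\right) \left(-1051\right) = -538 + 14 \left(-16\right) \left(-15\right) \left(-1051\right) = -538 + 3360 \left(-1051\right) = -538 - 3531360 = -3531898$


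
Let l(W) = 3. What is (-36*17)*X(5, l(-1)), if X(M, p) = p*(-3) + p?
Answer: 3672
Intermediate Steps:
X(M, p) = -2*p (X(M, p) = -3*p + p = -2*p)
(-36*17)*X(5, l(-1)) = (-36*17)*(-2*3) = -612*(-6) = 3672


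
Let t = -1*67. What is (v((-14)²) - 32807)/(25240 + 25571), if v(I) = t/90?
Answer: -2952697/4572990 ≈ -0.64568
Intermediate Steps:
t = -67
v(I) = -67/90
(v((-14)²) - 32807)/(25240 + 25571) = (-67/90 - 32807)/(25240 + 25571) = -2952697/90/50811 = -2952697/90*1/50811 = -2952697/4572990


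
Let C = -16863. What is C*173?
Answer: -2917299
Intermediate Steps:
C*173 = -16863*173 = -2917299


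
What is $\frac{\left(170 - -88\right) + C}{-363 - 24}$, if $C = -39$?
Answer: $- \frac{73}{129} \approx -0.56589$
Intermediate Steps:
$\frac{\left(170 - -88\right) + C}{-363 - 24} = \frac{\left(170 - -88\right) - 39}{-363 - 24} = \frac{\left(170 + 88\right) - 39}{-387} = \left(258 - 39\right) \left(- \frac{1}{387}\right) = 219 \left(- \frac{1}{387}\right) = - \frac{73}{129}$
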